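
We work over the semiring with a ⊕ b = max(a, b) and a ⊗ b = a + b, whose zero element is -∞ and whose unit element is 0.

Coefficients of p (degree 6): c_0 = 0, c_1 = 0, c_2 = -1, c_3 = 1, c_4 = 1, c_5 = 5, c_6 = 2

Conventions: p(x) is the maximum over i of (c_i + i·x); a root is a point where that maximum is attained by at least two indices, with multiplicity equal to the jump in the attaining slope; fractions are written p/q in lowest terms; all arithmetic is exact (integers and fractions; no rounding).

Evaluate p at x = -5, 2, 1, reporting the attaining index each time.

p(-5) = max(0+0·(-5)=0, 0+1·(-5)=-5, -1+2·(-5)=-11, 1+3·(-5)=-14, 1+4·(-5)=-19, 5+5·(-5)=-20, 2+6·(-5)=-28) = 0 (attained by i=0)
p(2) = max(0+0·2=0, 0+1·2=2, -1+2·2=3, 1+3·2=7, 1+4·2=9, 5+5·2=15, 2+6·2=14) = 15 (attained by i=5)
p(1) = max(0+0·1=0, 0+1·1=1, -1+2·1=1, 1+3·1=4, 1+4·1=5, 5+5·1=10, 2+6·1=8) = 10 (attained by i=5)
Answer: p(-5) = 0; p(2) = 15; p(1) = 10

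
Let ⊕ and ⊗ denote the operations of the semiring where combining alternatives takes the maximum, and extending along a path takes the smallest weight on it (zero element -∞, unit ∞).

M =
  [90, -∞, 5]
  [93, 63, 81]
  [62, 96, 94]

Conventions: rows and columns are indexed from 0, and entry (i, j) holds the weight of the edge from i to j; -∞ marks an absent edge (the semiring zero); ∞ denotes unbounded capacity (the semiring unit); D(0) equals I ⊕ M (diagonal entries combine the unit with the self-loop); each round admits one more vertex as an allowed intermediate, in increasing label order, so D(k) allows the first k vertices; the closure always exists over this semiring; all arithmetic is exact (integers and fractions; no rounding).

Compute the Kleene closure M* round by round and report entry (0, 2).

D(0):
  [∞, -∞, 5]
  [93, ∞, 81]
  [62, 96, ∞]
D(1):
  [∞, -∞, 5]
  [93, ∞, 81]
  [62, 96, ∞]
D(2):
  [∞, -∞, 5]
  [93, ∞, 81]
  [93, 96, ∞]
D(3):
  [∞, 5, 5]
  [93, ∞, 81]
  [93, 96, ∞]
Answer: M*[0][2] = 5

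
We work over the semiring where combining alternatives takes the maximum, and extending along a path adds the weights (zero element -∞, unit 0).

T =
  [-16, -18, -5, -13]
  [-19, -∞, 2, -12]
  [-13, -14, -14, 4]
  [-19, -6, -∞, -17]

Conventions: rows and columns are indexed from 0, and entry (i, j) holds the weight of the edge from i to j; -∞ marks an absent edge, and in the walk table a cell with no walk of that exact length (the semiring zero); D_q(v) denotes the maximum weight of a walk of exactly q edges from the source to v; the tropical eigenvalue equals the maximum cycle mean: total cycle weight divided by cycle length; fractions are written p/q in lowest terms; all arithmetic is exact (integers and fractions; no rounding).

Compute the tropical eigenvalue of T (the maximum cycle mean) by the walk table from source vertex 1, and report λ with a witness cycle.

q=0: [-∞, 0, -∞, -∞]
q=1: [-19, -∞, 2, -12]
q=2: [-11, -12, -12, 6]
q=3: [-13, 0, -10, -8]
q=4: [-19, -14, 2, -6]
Optimal cycle mean attained by: cycle 1->2->3->1, total 2 + 4 + (-6), length 3.
Answer: λ = 0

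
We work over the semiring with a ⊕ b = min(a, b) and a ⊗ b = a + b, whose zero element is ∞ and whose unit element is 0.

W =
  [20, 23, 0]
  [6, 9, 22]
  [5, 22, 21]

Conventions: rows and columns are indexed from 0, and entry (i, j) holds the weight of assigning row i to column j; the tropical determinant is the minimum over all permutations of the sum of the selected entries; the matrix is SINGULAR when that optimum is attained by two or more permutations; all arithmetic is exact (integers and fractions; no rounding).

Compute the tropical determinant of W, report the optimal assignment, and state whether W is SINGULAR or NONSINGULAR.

σ = (0, 1, 2): 20 + 9 + 21 = 50
σ = (0, 2, 1): 20 + 22 + 22 = 64
σ = (1, 0, 2): 23 + 6 + 21 = 50
σ = (1, 2, 0): 23 + 22 + 5 = 50
σ = (2, 0, 1): 0 + 6 + 22 = 28
σ = (2, 1, 0): 0 + 9 + 5 = 14
Optimal value attained by: σ = (2, 1, 0).
Answer: det⊕(W) = 14; verdict: NONSINGULAR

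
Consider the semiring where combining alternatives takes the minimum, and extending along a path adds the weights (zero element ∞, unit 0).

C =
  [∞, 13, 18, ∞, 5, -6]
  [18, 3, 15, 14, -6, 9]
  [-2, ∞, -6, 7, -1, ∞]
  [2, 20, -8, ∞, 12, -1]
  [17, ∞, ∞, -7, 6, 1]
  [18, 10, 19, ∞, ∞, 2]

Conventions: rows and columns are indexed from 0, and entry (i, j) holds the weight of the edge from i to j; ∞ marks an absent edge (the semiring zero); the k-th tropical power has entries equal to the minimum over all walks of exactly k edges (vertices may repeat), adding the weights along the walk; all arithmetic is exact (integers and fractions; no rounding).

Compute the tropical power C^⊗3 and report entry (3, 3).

C^⊗2:
  [12, 4, 12, -2, 7, -4]
  [11, 6, 6, -13, -3, -5]
  [-8, 11, -12, -8, -7, -8]
  [-10, 9, -14, -1, -9, -4]
  [-5, 11, -15, -1, 5, -8]
  [17, 12, 13, 24, 4, 4]
C^⊗3:
  [0, 6, -10, 0, -2, -3]
  [-11, 5, -21, -10, -1, -14]
  [-14, 2, -18, -14, -13, -14]
  [-16, 3, -20, -16, -15, -16]
  [-17, 2, -21, -8, -16, -11]
  [11, 14, 7, -3, 6, 5]
Key observation: the optimum is the walk 3->2->4->3, with weight (-8) + (-1) + (-7) = -16.
Optimal value attained by: walk 3->2->4->3.
Answer: (C^⊗3)[3][3] = -16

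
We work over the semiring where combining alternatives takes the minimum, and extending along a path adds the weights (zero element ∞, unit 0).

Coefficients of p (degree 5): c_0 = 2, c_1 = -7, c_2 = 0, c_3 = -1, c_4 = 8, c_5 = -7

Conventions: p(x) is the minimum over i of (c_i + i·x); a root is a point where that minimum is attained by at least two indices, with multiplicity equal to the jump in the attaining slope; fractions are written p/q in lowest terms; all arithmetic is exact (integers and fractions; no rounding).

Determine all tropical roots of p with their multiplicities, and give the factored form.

hull edge (i=0, c=2) to (i=1, c=-7): slope -9, span 1
hull edge (i=1, c=-7) to (i=5, c=-7): slope 0, span 4
Factored form: p(x) = -7 ⊗ (x ⊕ 0) ⊗ (x ⊕ 0) ⊗ (x ⊕ 0) ⊗ (x ⊕ 0) ⊗ (x ⊕ 9)
Answer: roots = 0 (mult 4), 9 (mult 1)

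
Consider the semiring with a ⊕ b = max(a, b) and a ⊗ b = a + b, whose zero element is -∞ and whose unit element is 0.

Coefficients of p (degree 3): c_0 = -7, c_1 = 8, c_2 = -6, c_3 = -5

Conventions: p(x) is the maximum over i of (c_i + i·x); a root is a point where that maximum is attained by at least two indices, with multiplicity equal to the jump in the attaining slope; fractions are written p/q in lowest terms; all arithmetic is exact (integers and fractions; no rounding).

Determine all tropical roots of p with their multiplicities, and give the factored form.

hull edge (i=0, c=-7) to (i=1, c=8): slope 15, span 1
hull edge (i=1, c=8) to (i=3, c=-5): slope -13/2, span 2
Factored form: p(x) = -5 ⊗ (x ⊕ (-15)) ⊗ (x ⊕ 13/2) ⊗ (x ⊕ 13/2)
Answer: roots = -15 (mult 1), 13/2 (mult 2)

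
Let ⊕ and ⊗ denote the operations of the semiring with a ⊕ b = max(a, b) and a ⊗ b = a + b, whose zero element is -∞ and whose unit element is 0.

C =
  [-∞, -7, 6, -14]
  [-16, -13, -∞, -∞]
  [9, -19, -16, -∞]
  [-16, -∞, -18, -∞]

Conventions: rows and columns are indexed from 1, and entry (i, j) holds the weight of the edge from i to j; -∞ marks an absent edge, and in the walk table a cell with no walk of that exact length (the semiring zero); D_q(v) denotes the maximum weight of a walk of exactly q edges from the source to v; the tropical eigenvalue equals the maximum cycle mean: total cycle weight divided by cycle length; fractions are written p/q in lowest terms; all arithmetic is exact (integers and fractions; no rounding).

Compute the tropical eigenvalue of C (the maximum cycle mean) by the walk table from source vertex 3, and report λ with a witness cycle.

q=0: [-∞, -∞, 0, -∞]
q=1: [9, -19, -16, -∞]
q=2: [-7, 2, 15, -5]
q=3: [24, -4, -1, -21]
q=4: [8, 17, 30, 10]
Optimal cycle mean attained by: cycle 1->3->1, total 6 + 9, length 2.
Answer: λ = 15/2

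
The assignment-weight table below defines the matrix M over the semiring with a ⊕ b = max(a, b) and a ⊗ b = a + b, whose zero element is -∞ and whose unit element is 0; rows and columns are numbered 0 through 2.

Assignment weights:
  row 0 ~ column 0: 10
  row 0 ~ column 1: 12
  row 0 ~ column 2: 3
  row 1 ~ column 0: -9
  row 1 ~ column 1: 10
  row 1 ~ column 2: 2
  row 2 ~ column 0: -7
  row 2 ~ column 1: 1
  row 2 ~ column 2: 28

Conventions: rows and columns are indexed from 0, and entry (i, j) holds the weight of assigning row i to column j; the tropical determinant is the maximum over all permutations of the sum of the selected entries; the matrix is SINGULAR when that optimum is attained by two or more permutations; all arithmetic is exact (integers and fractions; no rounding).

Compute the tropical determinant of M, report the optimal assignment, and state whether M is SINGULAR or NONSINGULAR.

σ = (0, 1, 2): 10 + 10 + 28 = 48
σ = (0, 2, 1): 10 + 2 + 1 = 13
σ = (1, 0, 2): 12 + (-9) + 28 = 31
σ = (1, 2, 0): 12 + 2 + (-7) = 7
σ = (2, 0, 1): 3 + (-9) + 1 = -5
σ = (2, 1, 0): 3 + 10 + (-7) = 6
Optimal value attained by: σ = (0, 1, 2).
Answer: det⊕(M) = 48; verdict: NONSINGULAR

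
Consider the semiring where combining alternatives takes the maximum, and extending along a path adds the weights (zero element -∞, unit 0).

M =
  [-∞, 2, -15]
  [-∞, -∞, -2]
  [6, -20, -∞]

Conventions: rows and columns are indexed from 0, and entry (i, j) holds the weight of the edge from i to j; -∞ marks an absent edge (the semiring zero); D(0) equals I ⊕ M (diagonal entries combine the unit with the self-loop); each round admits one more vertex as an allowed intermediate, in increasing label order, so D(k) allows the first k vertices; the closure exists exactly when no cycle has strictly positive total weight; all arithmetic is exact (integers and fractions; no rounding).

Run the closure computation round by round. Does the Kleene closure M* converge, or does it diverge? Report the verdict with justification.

D(0):
  [0, 2, -15]
  [-∞, 0, -2]
  [6, -20, 0]
D(1):
  [0, 2, -15]
  [-∞, 0, -2]
  [6, 8, 0]
Detection: at round 2, diagonal entry (2, 2) turns strictly positive.
Key observation: the cycle 2->0->1->2 has total weight 6 + 2 + (-2), which is strictly positive.
Answer: DIVERGES — positive cycle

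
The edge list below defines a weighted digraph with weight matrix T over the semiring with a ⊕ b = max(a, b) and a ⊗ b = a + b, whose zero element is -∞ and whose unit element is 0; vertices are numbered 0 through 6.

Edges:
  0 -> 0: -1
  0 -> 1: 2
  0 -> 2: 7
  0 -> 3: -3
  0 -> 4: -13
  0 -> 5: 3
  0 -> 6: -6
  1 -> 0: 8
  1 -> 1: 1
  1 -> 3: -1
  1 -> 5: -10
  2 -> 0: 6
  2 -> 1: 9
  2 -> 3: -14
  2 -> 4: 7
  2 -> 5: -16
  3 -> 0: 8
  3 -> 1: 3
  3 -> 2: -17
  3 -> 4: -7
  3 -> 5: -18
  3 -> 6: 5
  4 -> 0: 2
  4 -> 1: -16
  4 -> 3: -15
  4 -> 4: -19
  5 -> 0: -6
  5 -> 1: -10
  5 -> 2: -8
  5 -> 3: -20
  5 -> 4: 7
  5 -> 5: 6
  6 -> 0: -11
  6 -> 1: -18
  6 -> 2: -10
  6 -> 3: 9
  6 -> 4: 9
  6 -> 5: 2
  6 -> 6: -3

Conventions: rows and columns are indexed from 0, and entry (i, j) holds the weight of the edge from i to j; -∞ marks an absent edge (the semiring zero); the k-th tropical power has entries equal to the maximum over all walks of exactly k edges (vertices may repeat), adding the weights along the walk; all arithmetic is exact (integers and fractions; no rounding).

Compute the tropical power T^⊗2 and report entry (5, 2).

T^⊗2:
  [13, 16, 6, 3, 14, 9, 2]
  [9, 10, 15, 5, -3, 11, 4]
  [17, 10, 13, 8, -7, 9, 0]
  [11, 10, 15, 14, 14, 11, 2]
  [1, 4, 9, -1, -11, 5, -4]
  [9, 1, 1, -8, 13, 12, -12]
  [17, 12, -4, 6, 9, 8, 14]
Key observation: the optimum is the walk 5->0->2, with weight (-6) + 7 = 1.
Optimal value attained by: walk 5->0->2.
Answer: (T^⊗2)[5][2] = 1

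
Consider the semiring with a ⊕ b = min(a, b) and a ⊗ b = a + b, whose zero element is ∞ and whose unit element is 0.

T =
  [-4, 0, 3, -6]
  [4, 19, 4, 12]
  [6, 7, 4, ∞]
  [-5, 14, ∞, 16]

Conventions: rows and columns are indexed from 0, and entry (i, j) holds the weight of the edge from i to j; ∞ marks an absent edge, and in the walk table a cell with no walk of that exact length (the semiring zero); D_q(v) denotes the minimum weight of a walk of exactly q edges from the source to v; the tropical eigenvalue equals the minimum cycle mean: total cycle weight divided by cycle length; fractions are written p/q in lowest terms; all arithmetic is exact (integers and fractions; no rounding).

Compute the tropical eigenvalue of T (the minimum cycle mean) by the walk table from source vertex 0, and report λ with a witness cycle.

q=0: [0, ∞, ∞, ∞]
q=1: [-4, 0, 3, -6]
q=2: [-11, -4, -1, -10]
q=3: [-15, -11, -8, -17]
q=4: [-22, -15, -12, -21]
Optimal cycle mean attained by: cycle 0->3->0, total (-6) + (-5), length 2.
Answer: λ = -11/2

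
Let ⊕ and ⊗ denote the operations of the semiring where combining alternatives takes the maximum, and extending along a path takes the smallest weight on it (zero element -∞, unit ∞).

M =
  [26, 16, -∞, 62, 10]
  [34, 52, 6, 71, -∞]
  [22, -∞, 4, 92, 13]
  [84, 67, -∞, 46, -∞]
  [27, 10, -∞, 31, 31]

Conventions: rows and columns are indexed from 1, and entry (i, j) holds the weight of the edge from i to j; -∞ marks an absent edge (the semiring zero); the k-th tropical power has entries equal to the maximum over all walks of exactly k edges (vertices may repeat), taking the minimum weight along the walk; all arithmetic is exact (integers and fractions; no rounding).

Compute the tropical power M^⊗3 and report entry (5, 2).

M^⊗2:
  [62, 62, 6, 46, 10]
  [71, 67, 6, 52, 10]
  [84, 67, 4, 46, 13]
  [46, 52, 6, 67, 10]
  [31, 31, 6, 31, 31]
M^⊗3:
  [46, 52, 6, 62, 10]
  [52, 52, 6, 67, 10]
  [46, 52, 6, 67, 13]
  [67, 67, 6, 52, 10]
  [31, 31, 6, 31, 31]
Key observation: the optimum is the walk 5->4->2->2, with weight 31 min 67 min 52 = 31.
Optimal value attained by: walk 5->4->2->2.
Answer: (M^⊗3)[5][2] = 31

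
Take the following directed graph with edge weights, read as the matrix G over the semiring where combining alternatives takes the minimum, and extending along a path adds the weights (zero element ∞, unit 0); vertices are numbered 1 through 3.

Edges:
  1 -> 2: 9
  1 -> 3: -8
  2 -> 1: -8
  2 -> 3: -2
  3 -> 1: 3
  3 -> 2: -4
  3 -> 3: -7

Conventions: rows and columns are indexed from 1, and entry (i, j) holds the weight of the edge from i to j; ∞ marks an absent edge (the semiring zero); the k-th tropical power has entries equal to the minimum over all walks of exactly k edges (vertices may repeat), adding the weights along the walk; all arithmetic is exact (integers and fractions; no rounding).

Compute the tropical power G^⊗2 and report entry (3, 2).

G^⊗2:
  [-5, -12, -15]
  [1, -6, -16]
  [-12, -11, -14]
Key observation: the optimum is the walk 3->3->2, with weight (-7) + (-4) = -11.
Optimal value attained by: walk 3->3->2.
Answer: (G^⊗2)[3][2] = -11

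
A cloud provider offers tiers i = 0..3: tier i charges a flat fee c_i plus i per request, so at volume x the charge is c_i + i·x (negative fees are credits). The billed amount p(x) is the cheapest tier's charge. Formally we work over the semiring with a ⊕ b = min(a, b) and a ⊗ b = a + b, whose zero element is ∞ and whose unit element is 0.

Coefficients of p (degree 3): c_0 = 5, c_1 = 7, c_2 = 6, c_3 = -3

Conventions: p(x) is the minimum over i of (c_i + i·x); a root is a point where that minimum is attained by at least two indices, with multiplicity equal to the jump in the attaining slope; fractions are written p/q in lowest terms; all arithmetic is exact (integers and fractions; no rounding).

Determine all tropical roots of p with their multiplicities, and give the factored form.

hull edge (i=0, c=5) to (i=3, c=-3): slope -8/3, span 3
Factored form: p(x) = -3 ⊗ (x ⊕ 8/3) ⊗ (x ⊕ 8/3) ⊗ (x ⊕ 8/3)
Answer: roots = 8/3 (mult 3)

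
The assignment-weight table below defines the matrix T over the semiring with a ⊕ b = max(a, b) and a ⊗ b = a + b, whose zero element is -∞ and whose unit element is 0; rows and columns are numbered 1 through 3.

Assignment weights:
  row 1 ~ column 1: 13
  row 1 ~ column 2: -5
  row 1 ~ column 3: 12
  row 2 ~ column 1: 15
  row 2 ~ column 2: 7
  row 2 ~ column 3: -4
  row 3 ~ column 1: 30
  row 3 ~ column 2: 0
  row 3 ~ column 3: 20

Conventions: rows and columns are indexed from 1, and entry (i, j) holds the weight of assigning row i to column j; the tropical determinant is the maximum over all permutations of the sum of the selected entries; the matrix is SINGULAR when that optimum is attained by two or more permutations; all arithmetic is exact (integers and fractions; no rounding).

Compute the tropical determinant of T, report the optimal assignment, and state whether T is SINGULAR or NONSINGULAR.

σ = (1, 2, 3): 13 + 7 + 20 = 40
σ = (1, 3, 2): 13 + (-4) + 0 = 9
σ = (2, 1, 3): (-5) + 15 + 20 = 30
σ = (2, 3, 1): (-5) + (-4) + 30 = 21
σ = (3, 1, 2): 12 + 15 + 0 = 27
σ = (3, 2, 1): 12 + 7 + 30 = 49
Optimal value attained by: σ = (3, 2, 1).
Answer: det⊕(T) = 49; verdict: NONSINGULAR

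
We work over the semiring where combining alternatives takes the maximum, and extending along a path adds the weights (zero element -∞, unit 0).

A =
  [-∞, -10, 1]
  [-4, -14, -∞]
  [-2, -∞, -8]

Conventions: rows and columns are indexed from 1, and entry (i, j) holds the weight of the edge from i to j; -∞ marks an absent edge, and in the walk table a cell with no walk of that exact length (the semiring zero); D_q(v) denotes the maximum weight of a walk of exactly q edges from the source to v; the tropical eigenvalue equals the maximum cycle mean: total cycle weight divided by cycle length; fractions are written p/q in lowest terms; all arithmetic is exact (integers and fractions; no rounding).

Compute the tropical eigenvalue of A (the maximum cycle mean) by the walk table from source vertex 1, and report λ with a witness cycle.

q=0: [0, -∞, -∞]
q=1: [-∞, -10, 1]
q=2: [-1, -24, -7]
q=3: [-9, -11, 0]
Optimal cycle mean attained by: cycle 1->3->1, total 1 + (-2), length 2.
Answer: λ = -1/2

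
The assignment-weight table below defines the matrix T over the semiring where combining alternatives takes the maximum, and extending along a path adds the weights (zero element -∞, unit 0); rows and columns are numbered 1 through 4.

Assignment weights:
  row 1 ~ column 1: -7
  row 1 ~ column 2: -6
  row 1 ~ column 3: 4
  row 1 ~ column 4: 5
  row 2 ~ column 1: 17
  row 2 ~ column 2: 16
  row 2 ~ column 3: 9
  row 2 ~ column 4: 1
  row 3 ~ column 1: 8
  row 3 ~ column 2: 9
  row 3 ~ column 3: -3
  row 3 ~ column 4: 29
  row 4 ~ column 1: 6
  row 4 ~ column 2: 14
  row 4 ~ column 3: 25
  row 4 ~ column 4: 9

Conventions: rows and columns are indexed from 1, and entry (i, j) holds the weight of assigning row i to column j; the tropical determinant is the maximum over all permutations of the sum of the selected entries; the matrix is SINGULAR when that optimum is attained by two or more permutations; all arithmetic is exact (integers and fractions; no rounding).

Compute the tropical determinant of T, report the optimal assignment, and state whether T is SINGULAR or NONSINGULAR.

σ = (1, 2, 3, 4): (-7) + 16 + (-3) + 9 = 15
σ = (1, 2, 4, 3): (-7) + 16 + 29 + 25 = 63
σ = (1, 3, 2, 4): (-7) + 9 + 9 + 9 = 20
σ = (1, 3, 4, 2): (-7) + 9 + 29 + 14 = 45
σ = (1, 4, 2, 3): (-7) + 1 + 9 + 25 = 28
σ = (1, 4, 3, 2): (-7) + 1 + (-3) + 14 = 5
σ = (2, 1, 3, 4): (-6) + 17 + (-3) + 9 = 17
σ = (2, 1, 4, 3): (-6) + 17 + 29 + 25 = 65
σ = (2, 3, 1, 4): (-6) + 9 + 8 + 9 = 20
σ = (2, 3, 4, 1): (-6) + 9 + 29 + 6 = 38
σ = (2, 4, 1, 3): (-6) + 1 + 8 + 25 = 28
σ = (2, 4, 3, 1): (-6) + 1 + (-3) + 6 = -2
σ = (3, 1, 2, 4): 4 + 17 + 9 + 9 = 39
σ = (3, 1, 4, 2): 4 + 17 + 29 + 14 = 64
σ = (3, 2, 1, 4): 4 + 16 + 8 + 9 = 37
σ = (3, 2, 4, 1): 4 + 16 + 29 + 6 = 55
σ = (3, 4, 1, 2): 4 + 1 + 8 + 14 = 27
σ = (3, 4, 2, 1): 4 + 1 + 9 + 6 = 20
σ = (4, 1, 2, 3): 5 + 17 + 9 + 25 = 56
σ = (4, 1, 3, 2): 5 + 17 + (-3) + 14 = 33
σ = (4, 2, 1, 3): 5 + 16 + 8 + 25 = 54
σ = (4, 2, 3, 1): 5 + 16 + (-3) + 6 = 24
σ = (4, 3, 1, 2): 5 + 9 + 8 + 14 = 36
σ = (4, 3, 2, 1): 5 + 9 + 9 + 6 = 29
Optimal value attained by: σ = (2, 1, 4, 3).
Answer: det⊕(T) = 65; verdict: NONSINGULAR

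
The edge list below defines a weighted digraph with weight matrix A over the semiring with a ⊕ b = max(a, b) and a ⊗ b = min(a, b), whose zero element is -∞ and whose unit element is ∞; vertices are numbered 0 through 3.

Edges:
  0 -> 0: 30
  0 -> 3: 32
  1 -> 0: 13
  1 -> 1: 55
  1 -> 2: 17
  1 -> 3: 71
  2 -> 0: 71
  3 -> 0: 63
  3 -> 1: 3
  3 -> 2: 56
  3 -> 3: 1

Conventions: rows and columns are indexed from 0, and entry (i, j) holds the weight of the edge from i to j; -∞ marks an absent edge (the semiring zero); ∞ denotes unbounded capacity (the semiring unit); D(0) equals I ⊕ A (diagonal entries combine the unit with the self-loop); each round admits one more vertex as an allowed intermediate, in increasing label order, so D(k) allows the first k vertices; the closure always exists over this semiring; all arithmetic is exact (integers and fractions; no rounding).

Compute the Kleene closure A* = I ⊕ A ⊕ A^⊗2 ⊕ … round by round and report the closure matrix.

D(0):
  [∞, -∞, -∞, 32]
  [13, ∞, 17, 71]
  [71, -∞, ∞, -∞]
  [63, 3, 56, ∞]
D(1):
  [∞, -∞, -∞, 32]
  [13, ∞, 17, 71]
  [71, -∞, ∞, 32]
  [63, 3, 56, ∞]
D(2):
  [∞, -∞, -∞, 32]
  [13, ∞, 17, 71]
  [71, -∞, ∞, 32]
  [63, 3, 56, ∞]
D(3):
  [∞, -∞, -∞, 32]
  [17, ∞, 17, 71]
  [71, -∞, ∞, 32]
  [63, 3, 56, ∞]
D(4):
  [∞, 3, 32, 32]
  [63, ∞, 56, 71]
  [71, 3, ∞, 32]
  [63, 3, 56, ∞]
Answer: A* = [[∞, 3, 32, 32], [63, ∞, 56, 71], [71, 3, ∞, 32], [63, 3, 56, ∞]]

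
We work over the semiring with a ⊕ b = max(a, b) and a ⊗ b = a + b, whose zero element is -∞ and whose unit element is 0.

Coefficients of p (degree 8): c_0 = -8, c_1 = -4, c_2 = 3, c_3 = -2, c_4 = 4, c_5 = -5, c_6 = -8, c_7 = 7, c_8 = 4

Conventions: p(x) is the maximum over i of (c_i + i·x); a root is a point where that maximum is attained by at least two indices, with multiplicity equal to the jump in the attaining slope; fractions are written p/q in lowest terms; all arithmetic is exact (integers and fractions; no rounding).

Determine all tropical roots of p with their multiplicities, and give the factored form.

hull edge (i=0, c=-8) to (i=2, c=3): slope 11/2, span 2
hull edge (i=2, c=3) to (i=7, c=7): slope 4/5, span 5
hull edge (i=7, c=7) to (i=8, c=4): slope -3, span 1
Factored form: p(x) = 4 ⊗ (x ⊕ (-11/2)) ⊗ (x ⊕ (-11/2)) ⊗ (x ⊕ (-4/5)) ⊗ (x ⊕ (-4/5)) ⊗ (x ⊕ (-4/5)) ⊗ (x ⊕ (-4/5)) ⊗ (x ⊕ (-4/5)) ⊗ (x ⊕ 3)
Answer: roots = -11/2 (mult 2), -4/5 (mult 5), 3 (mult 1)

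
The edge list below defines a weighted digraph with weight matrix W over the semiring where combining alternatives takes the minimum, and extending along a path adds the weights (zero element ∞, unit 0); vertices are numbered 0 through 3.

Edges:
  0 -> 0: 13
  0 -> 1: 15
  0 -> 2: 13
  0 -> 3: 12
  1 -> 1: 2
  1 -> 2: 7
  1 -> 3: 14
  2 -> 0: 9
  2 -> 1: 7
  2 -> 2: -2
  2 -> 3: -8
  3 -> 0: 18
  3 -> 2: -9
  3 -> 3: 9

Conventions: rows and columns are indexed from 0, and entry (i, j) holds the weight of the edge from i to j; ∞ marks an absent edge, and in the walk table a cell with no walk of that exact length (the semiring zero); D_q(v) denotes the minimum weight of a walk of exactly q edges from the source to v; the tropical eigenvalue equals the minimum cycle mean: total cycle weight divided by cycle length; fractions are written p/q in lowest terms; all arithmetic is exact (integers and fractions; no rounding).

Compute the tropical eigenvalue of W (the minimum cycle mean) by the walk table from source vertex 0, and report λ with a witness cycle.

q=0: [0, ∞, ∞, ∞]
q=1: [13, 15, 13, 12]
q=2: [22, 17, 3, 5]
q=3: [12, 10, -4, -5]
q=4: [5, 3, -14, -12]
Optimal cycle mean attained by: cycle 2->3->2, total (-8) + (-9), length 2.
Answer: λ = -17/2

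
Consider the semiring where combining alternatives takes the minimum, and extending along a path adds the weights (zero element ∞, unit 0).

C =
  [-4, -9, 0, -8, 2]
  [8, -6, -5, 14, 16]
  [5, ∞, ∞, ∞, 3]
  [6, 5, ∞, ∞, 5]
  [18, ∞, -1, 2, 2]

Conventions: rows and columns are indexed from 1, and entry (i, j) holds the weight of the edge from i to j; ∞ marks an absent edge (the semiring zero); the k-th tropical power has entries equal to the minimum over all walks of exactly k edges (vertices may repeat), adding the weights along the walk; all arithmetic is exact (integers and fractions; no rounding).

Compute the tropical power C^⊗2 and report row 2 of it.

C^⊗2:
  [-8, -15, -14, -12, -3]
  [0, -12, -11, 0, -2]
  [1, -4, 2, -3, 5]
  [2, -3, 0, -2, 7]
  [4, 7, 1, 4, 2]
Answer: row 2 of C^⊗2 = [0, -12, -11, 0, -2]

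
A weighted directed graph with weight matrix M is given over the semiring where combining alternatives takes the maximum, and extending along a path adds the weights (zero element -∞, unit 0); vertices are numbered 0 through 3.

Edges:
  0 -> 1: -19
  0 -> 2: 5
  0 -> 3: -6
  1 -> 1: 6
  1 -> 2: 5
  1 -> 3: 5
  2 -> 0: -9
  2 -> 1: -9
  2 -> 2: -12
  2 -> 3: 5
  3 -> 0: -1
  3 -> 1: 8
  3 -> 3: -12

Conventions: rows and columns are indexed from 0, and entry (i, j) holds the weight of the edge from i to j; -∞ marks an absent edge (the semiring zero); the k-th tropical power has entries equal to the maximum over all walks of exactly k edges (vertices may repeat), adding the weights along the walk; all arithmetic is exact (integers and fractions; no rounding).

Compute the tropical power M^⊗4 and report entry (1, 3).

M^⊗2:
  [-4, 2, -7, 10]
  [4, 13, 11, 11]
  [4, 13, -4, -4]
  [-13, 14, 13, 13]
M^⊗3:
  [9, 18, 7, 7]
  [10, 19, 18, 18]
  [-5, 19, 18, 18]
  [12, 21, 19, 19]
M^⊗4:
  [6, 24, 23, 23]
  [17, 26, 24, 24]
  [17, 26, 24, 24]
  [18, 27, 26, 26]
Key observation: the optimum is the walk 1->1->3->1->3, with weight 6 + 5 + 8 + 5 = 24.
Optimal value attained by: walk 1->1->3->1->3.
Answer: (M^⊗4)[1][3] = 24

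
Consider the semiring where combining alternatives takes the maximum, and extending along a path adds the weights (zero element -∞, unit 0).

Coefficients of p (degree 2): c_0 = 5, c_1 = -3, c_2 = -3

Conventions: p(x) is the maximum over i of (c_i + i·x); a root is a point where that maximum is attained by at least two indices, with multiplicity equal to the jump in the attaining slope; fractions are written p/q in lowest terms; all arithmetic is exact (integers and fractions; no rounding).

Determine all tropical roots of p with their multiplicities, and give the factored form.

hull edge (i=0, c=5) to (i=2, c=-3): slope -4, span 2
Factored form: p(x) = -3 ⊗ (x ⊕ 4) ⊗ (x ⊕ 4)
Answer: roots = 4 (mult 2)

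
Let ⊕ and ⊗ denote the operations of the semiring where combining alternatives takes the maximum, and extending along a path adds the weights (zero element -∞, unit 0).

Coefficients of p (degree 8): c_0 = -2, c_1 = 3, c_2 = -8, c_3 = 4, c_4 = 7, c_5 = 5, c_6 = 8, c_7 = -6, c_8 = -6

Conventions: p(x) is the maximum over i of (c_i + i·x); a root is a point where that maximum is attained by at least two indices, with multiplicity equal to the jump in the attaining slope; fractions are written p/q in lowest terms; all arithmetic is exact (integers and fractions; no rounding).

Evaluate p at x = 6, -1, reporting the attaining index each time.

p(6) = max(-2+0·6=-2, 3+1·6=9, -8+2·6=4, 4+3·6=22, 7+4·6=31, 5+5·6=35, 8+6·6=44, -6+7·6=36, -6+8·6=42) = 44 (attained by i=6)
p(-1) = max(-2+0·(-1)=-2, 3+1·(-1)=2, -8+2·(-1)=-10, 4+3·(-1)=1, 7+4·(-1)=3, 5+5·(-1)=0, 8+6·(-1)=2, -6+7·(-1)=-13, -6+8·(-1)=-14) = 3 (attained by i=4)
Answer: p(6) = 44; p(-1) = 3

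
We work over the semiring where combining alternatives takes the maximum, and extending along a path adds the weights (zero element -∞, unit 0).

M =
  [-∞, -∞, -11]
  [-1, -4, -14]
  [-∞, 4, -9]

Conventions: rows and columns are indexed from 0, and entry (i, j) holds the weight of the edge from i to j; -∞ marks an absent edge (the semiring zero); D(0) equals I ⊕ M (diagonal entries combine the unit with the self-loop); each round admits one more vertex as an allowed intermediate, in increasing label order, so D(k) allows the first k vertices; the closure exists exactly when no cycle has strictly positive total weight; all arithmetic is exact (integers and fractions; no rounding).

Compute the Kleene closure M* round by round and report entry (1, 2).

D(0):
  [0, -∞, -11]
  [-1, 0, -14]
  [-∞, 4, 0]
D(1):
  [0, -∞, -11]
  [-1, 0, -12]
  [-∞, 4, 0]
D(2):
  [0, -∞, -11]
  [-1, 0, -12]
  [3, 4, 0]
D(3):
  [0, -7, -11]
  [-1, 0, -12]
  [3, 4, 0]
Answer: M*[1][2] = -12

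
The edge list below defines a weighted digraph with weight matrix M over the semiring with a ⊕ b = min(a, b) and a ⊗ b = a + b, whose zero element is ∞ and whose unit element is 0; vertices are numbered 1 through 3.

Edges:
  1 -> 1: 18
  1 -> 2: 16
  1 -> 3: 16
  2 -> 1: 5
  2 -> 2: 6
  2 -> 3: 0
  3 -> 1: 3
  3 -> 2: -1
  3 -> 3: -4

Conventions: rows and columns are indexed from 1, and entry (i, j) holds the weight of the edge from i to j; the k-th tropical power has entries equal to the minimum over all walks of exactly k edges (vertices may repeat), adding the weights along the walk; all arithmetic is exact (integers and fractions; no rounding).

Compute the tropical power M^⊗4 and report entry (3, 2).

M^⊗2:
  [19, 15, 12]
  [3, -1, -4]
  [-1, -5, -8]
M^⊗3:
  [15, 11, 8]
  [-1, -5, -8]
  [-5, -9, -12]
M^⊗4:
  [11, 7, 4]
  [-5, -9, -12]
  [-9, -13, -16]
Key observation: the optimum is the walk 3->3->3->3->2, with weight (-4) + (-4) + (-4) + (-1) = -13.
Optimal value attained by: walk 3->3->3->3->2.
Answer: (M^⊗4)[3][2] = -13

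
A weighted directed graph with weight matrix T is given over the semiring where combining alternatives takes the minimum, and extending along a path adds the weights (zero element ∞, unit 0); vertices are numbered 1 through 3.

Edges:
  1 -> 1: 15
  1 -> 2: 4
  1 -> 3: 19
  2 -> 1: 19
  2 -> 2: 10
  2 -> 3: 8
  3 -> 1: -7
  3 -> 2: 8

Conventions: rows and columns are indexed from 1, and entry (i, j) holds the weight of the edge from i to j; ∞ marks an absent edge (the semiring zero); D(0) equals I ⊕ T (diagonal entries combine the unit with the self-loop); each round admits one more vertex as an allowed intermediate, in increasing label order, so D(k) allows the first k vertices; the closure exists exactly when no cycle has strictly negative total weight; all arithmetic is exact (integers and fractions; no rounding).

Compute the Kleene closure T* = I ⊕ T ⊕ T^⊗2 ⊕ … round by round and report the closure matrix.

D(0):
  [0, 4, 19]
  [19, 0, 8]
  [-7, 8, 0]
D(1):
  [0, 4, 19]
  [19, 0, 8]
  [-7, -3, 0]
D(2):
  [0, 4, 12]
  [19, 0, 8]
  [-7, -3, 0]
D(3):
  [0, 4, 12]
  [1, 0, 8]
  [-7, -3, 0]
Answer: T* = [[0, 4, 12], [1, 0, 8], [-7, -3, 0]]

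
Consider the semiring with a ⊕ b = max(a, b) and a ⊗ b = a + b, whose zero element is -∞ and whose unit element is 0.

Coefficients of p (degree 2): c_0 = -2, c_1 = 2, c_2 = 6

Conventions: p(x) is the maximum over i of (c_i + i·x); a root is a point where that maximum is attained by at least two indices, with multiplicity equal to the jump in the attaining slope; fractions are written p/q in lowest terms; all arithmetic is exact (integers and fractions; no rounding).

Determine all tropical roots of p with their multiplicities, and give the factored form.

hull edge (i=0, c=-2) to (i=2, c=6): slope 4, span 2
Factored form: p(x) = 6 ⊗ (x ⊕ (-4)) ⊗ (x ⊕ (-4))
Answer: roots = -4 (mult 2)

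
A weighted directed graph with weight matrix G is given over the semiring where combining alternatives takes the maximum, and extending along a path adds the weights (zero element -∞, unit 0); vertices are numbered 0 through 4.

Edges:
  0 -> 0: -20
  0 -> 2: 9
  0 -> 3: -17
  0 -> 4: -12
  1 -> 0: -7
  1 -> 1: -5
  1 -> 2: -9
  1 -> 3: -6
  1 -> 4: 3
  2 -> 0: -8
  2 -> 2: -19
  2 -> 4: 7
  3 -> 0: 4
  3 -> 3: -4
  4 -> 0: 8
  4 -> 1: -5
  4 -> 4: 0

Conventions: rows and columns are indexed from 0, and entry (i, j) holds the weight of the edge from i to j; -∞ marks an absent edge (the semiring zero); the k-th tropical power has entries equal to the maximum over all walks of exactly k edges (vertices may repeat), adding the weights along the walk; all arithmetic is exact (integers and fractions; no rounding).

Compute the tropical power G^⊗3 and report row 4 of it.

G^⊗2:
  [1, -17, -10, -21, 16]
  [11, -2, 2, -10, 3]
  [15, 2, 1, -25, 7]
  [0, -∞, 13, -8, -8]
  [8, -5, 17, -9, 0]
G^⊗3:
  [24, 11, 10, -16, 16]
  [11, -2, 20, -6, 9]
  [15, 2, 24, -2, 8]
  [5, -13, 9, -12, 20]
  [9, -5, 17, -9, 24]
Answer: row 4 of G^⊗3 = [9, -5, 17, -9, 24]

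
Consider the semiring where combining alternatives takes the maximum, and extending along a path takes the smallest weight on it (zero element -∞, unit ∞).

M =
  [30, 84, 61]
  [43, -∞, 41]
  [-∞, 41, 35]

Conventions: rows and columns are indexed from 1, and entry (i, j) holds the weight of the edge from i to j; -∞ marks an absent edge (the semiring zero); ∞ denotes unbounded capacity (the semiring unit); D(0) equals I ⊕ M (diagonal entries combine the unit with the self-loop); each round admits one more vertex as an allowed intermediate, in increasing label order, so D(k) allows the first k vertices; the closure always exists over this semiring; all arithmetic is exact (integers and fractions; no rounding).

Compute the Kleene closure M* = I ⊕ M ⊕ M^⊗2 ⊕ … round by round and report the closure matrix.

D(0):
  [∞, 84, 61]
  [43, ∞, 41]
  [-∞, 41, ∞]
D(1):
  [∞, 84, 61]
  [43, ∞, 43]
  [-∞, 41, ∞]
D(2):
  [∞, 84, 61]
  [43, ∞, 43]
  [41, 41, ∞]
D(3):
  [∞, 84, 61]
  [43, ∞, 43]
  [41, 41, ∞]
Answer: M* = [[∞, 84, 61], [43, ∞, 43], [41, 41, ∞]]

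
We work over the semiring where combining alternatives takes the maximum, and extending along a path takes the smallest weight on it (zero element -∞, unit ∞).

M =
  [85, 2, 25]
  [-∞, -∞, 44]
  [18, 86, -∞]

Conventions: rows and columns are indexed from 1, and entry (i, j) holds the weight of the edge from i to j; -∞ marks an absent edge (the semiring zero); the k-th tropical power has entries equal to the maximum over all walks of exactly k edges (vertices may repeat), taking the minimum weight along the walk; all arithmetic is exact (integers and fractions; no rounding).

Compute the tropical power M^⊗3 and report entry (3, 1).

M^⊗2:
  [85, 25, 25]
  [18, 44, -∞]
  [18, 2, 44]
M^⊗3:
  [85, 25, 25]
  [18, 2, 44]
  [18, 44, 18]
Key observation: the optimum is the walk 3->1->1->1, with weight 18 min 85 min 85 = 18.
Optimal value attained by: walk 3->1->1->1.
Answer: (M^⊗3)[3][1] = 18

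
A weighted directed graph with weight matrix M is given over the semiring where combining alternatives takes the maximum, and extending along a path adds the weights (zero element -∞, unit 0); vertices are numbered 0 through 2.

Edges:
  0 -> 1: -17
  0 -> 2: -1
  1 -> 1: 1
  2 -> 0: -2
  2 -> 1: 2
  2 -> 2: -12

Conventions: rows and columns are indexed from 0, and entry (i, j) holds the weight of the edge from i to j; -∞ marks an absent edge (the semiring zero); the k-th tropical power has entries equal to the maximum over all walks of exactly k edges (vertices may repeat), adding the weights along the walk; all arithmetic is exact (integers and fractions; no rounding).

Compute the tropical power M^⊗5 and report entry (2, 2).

M^⊗2:
  [-3, 1, -13]
  [-∞, 2, -∞]
  [-14, 3, -3]
M^⊗3:
  [-15, 2, -4]
  [-∞, 3, -∞]
  [-5, 4, -15]
M^⊗4:
  [-6, 3, -16]
  [-∞, 4, -∞]
  [-17, 5, -6]
M^⊗5:
  [-18, 4, -7]
  [-∞, 5, -∞]
  [-8, 6, -18]
Key observation: the optimum is the walk 2->0->2->0->2->2, with weight (-2) + (-1) + (-2) + (-1) + (-12) = -18.
Optimal value attained by: walk 2->0->2->0->2->2.
Answer: (M^⊗5)[2][2] = -18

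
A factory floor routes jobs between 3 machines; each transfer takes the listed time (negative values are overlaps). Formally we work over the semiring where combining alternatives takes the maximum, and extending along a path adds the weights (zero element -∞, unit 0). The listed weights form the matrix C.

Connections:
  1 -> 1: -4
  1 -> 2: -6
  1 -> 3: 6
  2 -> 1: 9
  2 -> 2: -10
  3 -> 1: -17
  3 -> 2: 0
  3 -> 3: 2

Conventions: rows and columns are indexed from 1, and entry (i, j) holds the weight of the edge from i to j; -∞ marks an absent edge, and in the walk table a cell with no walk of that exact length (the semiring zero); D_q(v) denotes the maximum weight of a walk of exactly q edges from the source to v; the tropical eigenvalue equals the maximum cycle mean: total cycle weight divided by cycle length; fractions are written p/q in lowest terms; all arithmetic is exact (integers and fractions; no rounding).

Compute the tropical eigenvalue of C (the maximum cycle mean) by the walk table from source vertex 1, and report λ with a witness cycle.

q=0: [0, -∞, -∞]
q=1: [-4, -6, 6]
q=2: [3, 6, 8]
q=3: [15, 8, 10]
Optimal cycle mean attained by: cycle 1->3->2->1, total 6 + 0 + 9, length 3.
Answer: λ = 5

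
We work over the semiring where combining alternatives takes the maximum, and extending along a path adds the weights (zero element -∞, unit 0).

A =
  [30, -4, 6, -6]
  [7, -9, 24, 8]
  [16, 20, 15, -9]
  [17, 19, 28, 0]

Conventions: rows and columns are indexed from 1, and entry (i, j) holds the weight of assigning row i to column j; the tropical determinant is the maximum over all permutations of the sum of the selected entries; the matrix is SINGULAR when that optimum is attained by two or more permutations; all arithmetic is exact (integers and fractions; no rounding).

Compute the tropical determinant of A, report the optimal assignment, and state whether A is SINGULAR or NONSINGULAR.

σ = (1, 2, 3, 4): 30 + (-9) + 15 + 0 = 36
σ = (1, 2, 4, 3): 30 + (-9) + (-9) + 28 = 40
σ = (1, 3, 2, 4): 30 + 24 + 20 + 0 = 74
σ = (1, 3, 4, 2): 30 + 24 + (-9) + 19 = 64
σ = (1, 4, 2, 3): 30 + 8 + 20 + 28 = 86
σ = (1, 4, 3, 2): 30 + 8 + 15 + 19 = 72
σ = (2, 1, 3, 4): (-4) + 7 + 15 + 0 = 18
σ = (2, 1, 4, 3): (-4) + 7 + (-9) + 28 = 22
σ = (2, 3, 1, 4): (-4) + 24 + 16 + 0 = 36
σ = (2, 3, 4, 1): (-4) + 24 + (-9) + 17 = 28
σ = (2, 4, 1, 3): (-4) + 8 + 16 + 28 = 48
σ = (2, 4, 3, 1): (-4) + 8 + 15 + 17 = 36
σ = (3, 1, 2, 4): 6 + 7 + 20 + 0 = 33
σ = (3, 1, 4, 2): 6 + 7 + (-9) + 19 = 23
σ = (3, 2, 1, 4): 6 + (-9) + 16 + 0 = 13
σ = (3, 2, 4, 1): 6 + (-9) + (-9) + 17 = 5
σ = (3, 4, 1, 2): 6 + 8 + 16 + 19 = 49
σ = (3, 4, 2, 1): 6 + 8 + 20 + 17 = 51
σ = (4, 1, 2, 3): (-6) + 7 + 20 + 28 = 49
σ = (4, 1, 3, 2): (-6) + 7 + 15 + 19 = 35
σ = (4, 2, 1, 3): (-6) + (-9) + 16 + 28 = 29
σ = (4, 2, 3, 1): (-6) + (-9) + 15 + 17 = 17
σ = (4, 3, 1, 2): (-6) + 24 + 16 + 19 = 53
σ = (4, 3, 2, 1): (-6) + 24 + 20 + 17 = 55
Optimal value attained by: σ = (1, 4, 2, 3).
Answer: det⊕(A) = 86; verdict: NONSINGULAR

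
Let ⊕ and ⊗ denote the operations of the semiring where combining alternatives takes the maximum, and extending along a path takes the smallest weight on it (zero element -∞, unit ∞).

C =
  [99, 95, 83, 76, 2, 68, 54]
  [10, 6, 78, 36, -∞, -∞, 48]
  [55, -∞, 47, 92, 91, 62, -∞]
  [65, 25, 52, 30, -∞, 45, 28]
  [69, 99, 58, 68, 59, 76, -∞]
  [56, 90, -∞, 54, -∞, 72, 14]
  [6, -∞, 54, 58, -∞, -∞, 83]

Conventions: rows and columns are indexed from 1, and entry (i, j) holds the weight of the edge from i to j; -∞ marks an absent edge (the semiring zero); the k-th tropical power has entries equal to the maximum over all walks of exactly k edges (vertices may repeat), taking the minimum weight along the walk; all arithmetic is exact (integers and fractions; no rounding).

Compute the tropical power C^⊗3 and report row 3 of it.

C^⊗2:
  [99, 95, 83, 83, 83, 68, 54]
  [55, 25, 48, 78, 78, 62, 48]
  [69, 91, 58, 68, 59, 76, 54]
  [65, 65, 65, 65, 52, 65, 54]
  [69, 76, 78, 69, 59, 72, 54]
  [56, 72, 78, 56, 2, 72, 54]
  [58, 25, 54, 58, 54, 54, 83]
C^⊗3:
  [99, 95, 83, 83, 83, 76, 54]
  [69, 78, 58, 68, 59, 76, 54]
  [69, 76, 78, 69, 59, 72, 54]
  [65, 65, 65, 65, 65, 65, 54]
  [69, 72, 76, 78, 78, 72, 54]
  [56, 72, 72, 78, 78, 72, 54]
  [58, 58, 58, 58, 54, 58, 83]
Answer: row 3 of C^⊗3 = [69, 76, 78, 69, 59, 72, 54]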